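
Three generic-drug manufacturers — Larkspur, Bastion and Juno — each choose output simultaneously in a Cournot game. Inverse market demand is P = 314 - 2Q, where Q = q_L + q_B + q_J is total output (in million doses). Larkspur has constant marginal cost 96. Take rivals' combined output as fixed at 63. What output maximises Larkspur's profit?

With rivals' combined output fixed at 63, Larkspur's profit is π_L = (314 - 2·63 - 2q_L)q_L - (96q_L) = (188 - 2q_L)q_L - (96q_L).
∂π_L/∂q_L = 92 - 4q_L = 0, so q_L = 23.

23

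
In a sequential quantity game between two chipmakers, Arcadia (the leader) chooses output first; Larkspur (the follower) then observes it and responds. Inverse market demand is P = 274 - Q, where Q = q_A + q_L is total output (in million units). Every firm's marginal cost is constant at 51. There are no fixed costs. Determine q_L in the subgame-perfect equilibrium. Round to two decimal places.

55.75

The follower Larkspur best-responds to any q_A: π_L = (274 - Q)q_L - 51q_L.
∂π_L/∂q_L = 223 - q_A - 2q_L = 0 gives the reaction function q_L = (223 - q_A)/2.
Arcadia substitutes q_L(q_A) into its own profit: π_A = q_A(274 - q_A - (223 - q_A)/2) - 51q_A = (325/2 - (1/2)q_A)q_A - 51q_A.
Leader FOC: 223/2 - q_A = 0, so q_A = 223/2.
Then q_L = (223 - 223/2)/2 = 223/4.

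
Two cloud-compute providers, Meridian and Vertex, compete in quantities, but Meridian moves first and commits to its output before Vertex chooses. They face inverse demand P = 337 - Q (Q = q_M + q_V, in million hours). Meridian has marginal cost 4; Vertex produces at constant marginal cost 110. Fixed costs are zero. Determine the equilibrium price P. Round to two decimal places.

113.75

Solve by backward induction. Given q_M, the follower Vertex maximises π_V = (337 - q_M - q_V)q_V - 110q_V.
∂π_V/∂q_V = 227 - q_M - 2q_V = 0 gives the reaction function q_V = (227 - q_M)/2.
Meridian substitutes q_V(q_M) into its own profit: π_M = q_M(337 - q_M - (227 - q_M)/2) - 4q_M = (447/2 - (1/2)q_M)q_M - 4q_M.
Leader FOC: 439/2 - q_M = 0, so q_M = 439/2.
Then q_V = (227 - 439/2)/2 = 15/4.
Total output Q = 893/4, so price P = 337 - 893/4 = 455/4.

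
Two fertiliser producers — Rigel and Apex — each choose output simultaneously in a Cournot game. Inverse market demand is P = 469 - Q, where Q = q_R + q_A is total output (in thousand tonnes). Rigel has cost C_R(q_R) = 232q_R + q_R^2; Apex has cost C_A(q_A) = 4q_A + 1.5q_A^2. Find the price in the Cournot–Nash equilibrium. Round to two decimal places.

Rigel's profit: π_R = (469 - Q)q_R - (232q_R + q_R²). Setting ∂π_R/∂q_R = 0: 237 - 4q_R - (q_A) = 0.
Apex's profit: π_A = (469 - Q)q_A - (4q_A + (3/2)q_A²). Setting ∂π_A/∂q_A = 0: 465 - 5q_A - (q_R) = 0.
So q_R = (237 - q_A)/4 and q_A = (465 - q_R)/5.
Substituting one into the other gives q_R = 720/19 and q_A = 1623/19.
Total output Q = 123.3158, so price P = 469 - 123.3158 = 345.6842.

345.68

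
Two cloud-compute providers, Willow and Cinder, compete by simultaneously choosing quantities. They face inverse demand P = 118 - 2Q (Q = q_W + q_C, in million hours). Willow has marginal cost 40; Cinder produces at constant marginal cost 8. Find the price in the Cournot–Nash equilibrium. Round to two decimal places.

Willow's profit: π_W = (118 - 2Q)q_W - (40q_W). Setting ∂π_W/∂q_W = 0: 78 - 4q_W - 2(q_C) = 0.
Cinder's profit: π_C = (118 - 2Q)q_C - (8q_C). Setting ∂π_C/∂q_C = 0: 110 - 4q_C - 2(q_W) = 0.
So q_W = (78 - 2q_C)/4 and q_C = (110 - 2q_W)/4.
Substituting one into the other gives q_W = 23/3 and q_C = 71/3.
Total output Q = 94/3, so price P = 118 - 2·(94/3) = 166/3.

55.33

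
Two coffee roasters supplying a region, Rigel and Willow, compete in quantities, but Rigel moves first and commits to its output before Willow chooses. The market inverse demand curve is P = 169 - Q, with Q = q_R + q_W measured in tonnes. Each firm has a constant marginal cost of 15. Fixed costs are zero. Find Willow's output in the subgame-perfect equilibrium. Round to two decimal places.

38.50

Solve by backward induction. Given q_R, the follower Willow maximises π_W = (169 - q_R - q_W)q_W - 15q_W.
∂π_W/∂q_W = 154 - q_R - 2q_W = 0 gives the reaction function q_W = (154 - q_R)/2.
Rigel substitutes q_W(q_R) into its own profit: π_R = q_R(169 - q_R - (154 - q_R)/2) - 15q_R = (92 - (1/2)q_R)q_R - 15q_R.
Maximising: ∂π_R/∂q_R = 77 - q_R = 0, giving q_R = 77.
Then q_W = (154 - 77)/2 = 77/2.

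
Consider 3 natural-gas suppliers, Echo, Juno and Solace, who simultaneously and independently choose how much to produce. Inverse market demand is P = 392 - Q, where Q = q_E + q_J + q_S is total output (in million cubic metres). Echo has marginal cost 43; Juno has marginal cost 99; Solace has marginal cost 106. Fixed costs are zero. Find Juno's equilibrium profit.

3721

Echo's profit: π_E = (392 - Q)q_E - (43q_E). Setting ∂π_E/∂q_E = 0: 349 - 2q_E - (q_J + q_S) = 0.
Juno's first-order condition: 293 - 2q_J - (q_E + q_S) = 0.
Solace's first-order condition: 286 - 2q_S - (q_E + q_J) = 0.
Summing all 3 equations gives 928 − 4Q = 0, hence Q = 232.
Back-substituting: q_E = (349 − 232) = 117, q_J = (293 − 232) = 61, q_S = (286 − 232) = 54.
Price P = 392 - 232 = 160.
Juno's profit: (160 - 99)·61 = 3721.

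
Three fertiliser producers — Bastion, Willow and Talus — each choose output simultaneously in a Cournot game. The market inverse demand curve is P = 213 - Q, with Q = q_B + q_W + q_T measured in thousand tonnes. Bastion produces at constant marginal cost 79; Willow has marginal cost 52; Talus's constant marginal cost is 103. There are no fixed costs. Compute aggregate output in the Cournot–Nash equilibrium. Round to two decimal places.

101.25

Bastion's profit: π_B = (213 - Q)q_B - (79q_B). Setting ∂π_B/∂q_B = 0: 134 - 2q_B - (q_W + q_T) = 0.
Willow's profit: π_W = (213 - Q)q_W - (52q_W). Setting ∂π_W/∂q_W = 0: 161 - 2q_W - (q_B + q_T) = 0.
Talus's profit: π_T = (213 - Q)q_T - (103q_T). Setting ∂π_T/∂q_T = 0: 110 - 2q_T - (q_B + q_W) = 0.
Adding the 3 conditions: 405 − 2Q − 2Q = 0, i.e. Q = 405/4.
Back-substituting: q_B = (134 − 405/4) = 131/4, q_W = (161 − 405/4) = 239/4, q_T = (110 − 405/4) = 35/4.
Total output Q = 131/4 + 239/4 + 35/4 = 405/4.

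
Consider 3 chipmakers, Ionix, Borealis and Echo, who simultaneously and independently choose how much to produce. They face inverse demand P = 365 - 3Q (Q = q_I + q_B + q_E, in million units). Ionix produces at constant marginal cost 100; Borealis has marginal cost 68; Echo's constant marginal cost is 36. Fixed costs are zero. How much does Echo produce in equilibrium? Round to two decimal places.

35.42

Ionix's profit: π_I = (365 - 3Q)q_I - (100q_I). Setting ∂π_I/∂q_I = 0: 265 - 6q_I - 3(q_B + q_E) = 0.
Borealis's profit: π_B = (365 - 3Q)q_B - (68q_B). Setting ∂π_B/∂q_B = 0: 297 - 6q_B - 3(q_I + q_E) = 0.
Echo's profit: π_E = (365 - 3Q)q_E - (36q_E). Setting ∂π_E/∂q_E = 0: 329 - 6q_E - 3(q_I + q_B) = 0.
Adding the 3 first-order conditions: 891 − 12Q = 0, so Q = 297/4.
Back-substituting: q_I = (265 − 891/4)/3 = 169/12, q_B = (297 − 891/4)/3 = 99/4, q_E = (329 − 891/4)/3 = 425/12.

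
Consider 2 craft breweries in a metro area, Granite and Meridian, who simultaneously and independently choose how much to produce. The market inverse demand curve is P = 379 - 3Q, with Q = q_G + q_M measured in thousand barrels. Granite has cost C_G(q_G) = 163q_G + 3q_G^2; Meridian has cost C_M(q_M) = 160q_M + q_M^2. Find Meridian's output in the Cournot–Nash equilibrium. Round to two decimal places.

22.76

Granite's profit: π_G = (379 - 3Q)q_G - (163q_G + 3q_G²). Setting ∂π_G/∂q_G = 0: 216 - 12q_G - 3(q_M) = 0.
Meridian's first-order condition: 219 - 8q_M - 3(q_G) = 0.
Rearranging gives the reaction functions q_G = (216 - 3q_M)/12 and q_M = (219 - 3q_G)/8.
Solving the pair: q_G = 357/29, q_M = 660/29.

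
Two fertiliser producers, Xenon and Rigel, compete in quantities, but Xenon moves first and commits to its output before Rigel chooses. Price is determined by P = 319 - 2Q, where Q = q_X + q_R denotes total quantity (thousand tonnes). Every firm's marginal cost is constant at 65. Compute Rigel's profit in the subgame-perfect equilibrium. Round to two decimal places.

The follower Rigel best-responds to any q_X: π_R = (319 - 2Q)q_R - 65q_R.
∂π_R/∂q_R = 254 - 2q_X - 4q_R = 0 gives the reaction function q_R = (254 - 2q_X)/4.
The leader anticipates this reaction. Substituting into P = 319 - 2Q gives P = 192 - q_X, so π_X = (192 - q_X)q_X - 65q_X.
Leader FOC: 127 - 2q_X = 0, so q_X = 127/2.
Then q_R = (254 - 2·(127/2))/4 = 127/4.
Price P = 319 - 2·(381/4) = 257/2.
Rigel's profit: (257/2 - 65)·(127/4) = 2016.1250.

2016.13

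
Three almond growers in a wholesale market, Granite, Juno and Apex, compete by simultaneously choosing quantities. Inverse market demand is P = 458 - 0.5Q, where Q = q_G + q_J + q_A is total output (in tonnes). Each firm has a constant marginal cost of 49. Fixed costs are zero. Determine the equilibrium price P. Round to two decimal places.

Each firm earns π_i = (458 - 0.5Q)q_i - 49q_i.
Setting ∂π_i/∂q_i = 0 with rivals' quantities fixed: 409 - q_i - (1/2)·Σ_{j≠i} q_j = 0.
By symmetry each firm produces the same amount; substituting Σ_{j≠i} q_j = 2q_i yields q_i = 409/2.
Total output Q = 1227/2, so price P = 458 - (1/2)·(1227/2) = 605/4.

151.25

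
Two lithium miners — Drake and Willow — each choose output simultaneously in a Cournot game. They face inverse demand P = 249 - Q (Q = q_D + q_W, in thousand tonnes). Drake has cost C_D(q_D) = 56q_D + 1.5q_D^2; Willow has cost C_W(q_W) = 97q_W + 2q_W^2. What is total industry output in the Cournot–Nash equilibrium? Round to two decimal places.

54.24

Drake's profit: π_D = (249 - Q)q_D - (56q_D + (3/2)q_D²). Setting ∂π_D/∂q_D = 0: 193 - 5q_D - (q_W) = 0.
Willow's first-order condition: 152 - 6q_W - (q_D) = 0.
So q_D = (193 - q_W)/5 and q_W = (152 - q_D)/6.
Substituting one into the other gives q_D = 1006/29 and q_W = 567/29.
Total output Q = 1006/29 + 567/29 = 1573/29.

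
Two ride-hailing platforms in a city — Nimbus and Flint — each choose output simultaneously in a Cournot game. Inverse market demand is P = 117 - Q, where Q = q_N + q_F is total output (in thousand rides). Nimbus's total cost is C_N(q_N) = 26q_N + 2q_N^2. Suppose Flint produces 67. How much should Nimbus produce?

With the rival's output fixed at 67, Nimbus's profit is π_N = (117 - 67 - q_N)q_N - (26q_N + 2q_N²) = (50 - q_N)q_N - (26q_N + 2q_N²).
∂π_N/∂q_N = 24 - 6q_N = 0, so q_N = 4.

4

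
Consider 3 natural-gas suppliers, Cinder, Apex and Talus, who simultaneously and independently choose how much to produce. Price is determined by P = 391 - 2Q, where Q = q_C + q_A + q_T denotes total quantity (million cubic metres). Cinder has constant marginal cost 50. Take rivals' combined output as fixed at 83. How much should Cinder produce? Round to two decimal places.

43.75

With rivals' combined output fixed at 83, Cinder's profit is π_C = (391 - 2·83 - 2q_C)q_C - (50q_C) = (225 - 2q_C)q_C - (50q_C).
∂π_C/∂q_C = 175 - 4q_C = 0, so q_C = 175/4.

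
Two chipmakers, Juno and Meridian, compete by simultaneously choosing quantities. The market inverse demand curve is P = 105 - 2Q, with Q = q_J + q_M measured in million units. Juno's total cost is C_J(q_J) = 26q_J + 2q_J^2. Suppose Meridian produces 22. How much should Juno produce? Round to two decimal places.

4.38

With the rival's output fixed at 22, Juno's profit is π_J = (105 - 2·22 - 2q_J)q_J - (26q_J + 2q_J²) = (61 - 2q_J)q_J - (26q_J + 2q_J²).
∂π_J/∂q_J = 35 - 8q_J = 0, so q_J = 35/8.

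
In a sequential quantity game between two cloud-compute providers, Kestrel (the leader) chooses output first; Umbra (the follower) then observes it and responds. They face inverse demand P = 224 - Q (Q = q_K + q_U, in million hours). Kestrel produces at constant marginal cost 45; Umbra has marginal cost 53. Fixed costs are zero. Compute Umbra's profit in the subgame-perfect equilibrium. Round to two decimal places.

1501.56

The follower Umbra best-responds to any q_K: π_U = (224 - Q)q_U - 53q_U.
∂π_U/∂q_U = 171 - q_K - 2q_U = 0 gives the reaction function q_U = (171 - q_K)/2.
The leader anticipates this reaction. Substituting into P = 224 - Q gives P = 277/2 - (1/2)q_K, so π_K = (277/2 - (1/2)q_K)q_K - 45q_K.
Maximising: ∂π_K/∂q_K = 187/2 - q_K = 0, giving q_K = 187/2.
Then q_U = (171 - 187/2)/2 = 155/4.
Price P = 224 - 529/4 = 367/4.
Umbra's profit: (367/4 - 53)·(155/4) = 1501.5625.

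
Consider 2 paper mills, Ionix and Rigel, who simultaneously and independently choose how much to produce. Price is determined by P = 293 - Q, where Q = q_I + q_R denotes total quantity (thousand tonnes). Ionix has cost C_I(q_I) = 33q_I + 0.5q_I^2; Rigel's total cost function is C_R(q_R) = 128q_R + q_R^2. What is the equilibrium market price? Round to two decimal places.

192.09

Ionix's profit: π_I = (293 - Q)q_I - (33q_I + (1/2)q_I²). Setting ∂π_I/∂q_I = 0: 260 - 3q_I - (q_R) = 0.
Rigel's profit: π_R = (293 - Q)q_R - (128q_R + q_R²). Setting ∂π_R/∂q_R = 0: 165 - 4q_R - (q_I) = 0.
Best responses: q_I = (260 - q_R)/3, q_R = (165 - q_I)/4.
Solving the pair: q_I = 875/11, q_R = 235/11.
Total output Q = 1110/11, so price P = 293 - 1110/11 = 192.0909.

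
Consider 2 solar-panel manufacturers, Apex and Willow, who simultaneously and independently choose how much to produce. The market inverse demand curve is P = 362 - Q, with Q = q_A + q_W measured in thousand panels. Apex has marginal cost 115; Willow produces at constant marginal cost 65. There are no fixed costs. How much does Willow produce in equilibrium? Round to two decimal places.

Apex's profit: π_A = (362 - Q)q_A - (115q_A). Setting ∂π_A/∂q_A = 0: 247 - 2q_A - (q_W) = 0.
Willow's first-order condition: 297 - 2q_W - (q_A) = 0.
Best responses: q_A = (247 - q_W)/2, q_W = (297 - q_A)/2.
Solving the pair: q_A = 197/3, q_W = 347/3.

115.67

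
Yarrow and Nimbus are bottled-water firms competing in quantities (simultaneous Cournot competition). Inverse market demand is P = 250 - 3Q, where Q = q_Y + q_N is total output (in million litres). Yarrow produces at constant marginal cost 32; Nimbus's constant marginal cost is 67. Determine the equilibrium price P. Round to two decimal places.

116.33

Yarrow's profit: π_Y = (250 - 3Q)q_Y - (32q_Y). Setting ∂π_Y/∂q_Y = 0: 218 - 6q_Y - 3(q_N) = 0.
Nimbus's profit: π_N = (250 - 3Q)q_N - (67q_N). Setting ∂π_N/∂q_N = 0: 183 - 6q_N - 3(q_Y) = 0.
Rearranging gives the reaction functions q_Y = (218 - 3q_N)/6 and q_N = (183 - 3q_Y)/6.
Substituting one into the other gives q_Y = 253/9 and q_N = 148/9.
Total output Q = 401/9, so price P = 250 - 3·(401/9) = 349/3.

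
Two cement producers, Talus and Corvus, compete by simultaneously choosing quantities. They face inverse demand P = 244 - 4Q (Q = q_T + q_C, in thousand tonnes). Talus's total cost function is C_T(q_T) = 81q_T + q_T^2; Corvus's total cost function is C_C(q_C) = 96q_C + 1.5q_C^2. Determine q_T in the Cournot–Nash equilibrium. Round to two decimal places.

Talus's profit: π_T = (244 - 4Q)q_T - (81q_T + q_T²). Setting ∂π_T/∂q_T = 0: 163 - 10q_T - 4(q_C) = 0.
Corvus's profit: π_C = (244 - 4Q)q_C - (96q_C + (3/2)q_C²). Setting ∂π_C/∂q_C = 0: 148 - 11q_C - 4(q_T) = 0.
Best responses: q_T = (163 - 4q_C)/10, q_C = (148 - 4q_T)/11.
Solving the pair: q_T = 1201/94, q_C = 414/47.

12.78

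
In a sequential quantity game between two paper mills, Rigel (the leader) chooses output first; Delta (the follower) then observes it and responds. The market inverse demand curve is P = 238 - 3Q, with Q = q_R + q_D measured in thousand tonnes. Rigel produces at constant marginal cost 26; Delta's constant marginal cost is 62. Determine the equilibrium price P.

88

Solve by backward induction. Given q_R, the follower Delta maximises π_D = (238 - 3q_R - 3q_D)q_D - 62q_D.
Follower FOC: 176 - 3q_R - 6q_D = 0, so q_D(q_R) = (176 - 3q_R)/6.
Rigel substitutes q_D(q_R) into its own profit: π_R = q_R(238 - 3q_R - (176 - 3q_R)/2) - 26q_R = (150 - (3/2)q_R)q_R - 26q_R.
The leader's first-order condition 124 - 3q_R = 0 yields q_R = 124/3.
Then q_D = (176 - 3·(124/3))/6 = 26/3.
Total output Q = 50, so price P = 238 - 3·50 = 88.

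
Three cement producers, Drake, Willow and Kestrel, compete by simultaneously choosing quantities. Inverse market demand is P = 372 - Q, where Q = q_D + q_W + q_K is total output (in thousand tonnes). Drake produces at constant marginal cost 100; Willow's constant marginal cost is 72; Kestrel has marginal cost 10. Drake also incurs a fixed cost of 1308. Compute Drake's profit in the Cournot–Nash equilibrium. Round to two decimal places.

Drake's profit: π_D = (372 - Q)q_D - (100q_D). Setting ∂π_D/∂q_D = 0: 272 - 2q_D - (q_W + q_K) = 0.
Willow's first-order condition: 300 - 2q_W - (q_D + q_K) = 0.
Kestrel's profit: π_K = (372 - Q)q_K - (10q_K). Setting ∂π_K/∂q_K = 0: 362 - 2q_K - (q_D + q_W) = 0.
Adding the 3 first-order conditions: 934 − 4Q = 0, so Q = 467/2.
Back-substituting: q_D = (272 − 467/2) = 77/2, q_W = (300 − 467/2) = 133/2, q_K = (362 − 467/2) = 257/2.
Price P = 372 - 467/2 = 277/2.
Drake's profit: (277/2 - 100)·(77/2) - 1308 = 697/4.

174.25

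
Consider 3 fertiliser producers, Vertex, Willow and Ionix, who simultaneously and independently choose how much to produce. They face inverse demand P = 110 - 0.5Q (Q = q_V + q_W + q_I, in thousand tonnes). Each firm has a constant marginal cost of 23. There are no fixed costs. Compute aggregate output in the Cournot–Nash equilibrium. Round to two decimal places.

130.50

Each firm earns π_i = (110 - 0.5Q)q_i - 23q_i.
First-order condition (treating rivals' output as given): 87 - q_i - (1/2)·Σ_{j≠i} q_j = 0.
By symmetry each firm produces the same amount; substituting Σ_{j≠i} q_j = 2q_i yields q_i = 87/2.
Total output Q = 87/2 + 87/2 + 87/2 = 261/2.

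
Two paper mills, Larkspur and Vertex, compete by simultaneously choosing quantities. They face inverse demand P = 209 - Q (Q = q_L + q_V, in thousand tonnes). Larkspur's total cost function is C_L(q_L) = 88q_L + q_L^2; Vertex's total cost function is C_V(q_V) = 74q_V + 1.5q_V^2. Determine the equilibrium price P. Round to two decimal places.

162.21

Larkspur's profit: π_L = (209 - Q)q_L - (88q_L + q_L²). Setting ∂π_L/∂q_L = 0: 121 - 4q_L - (q_V) = 0.
Vertex's profit: π_V = (209 - Q)q_V - (74q_V + (3/2)q_V²). Setting ∂π_V/∂q_V = 0: 135 - 5q_V - (q_L) = 0.
So q_L = (121 - q_V)/4 and q_V = (135 - q_L)/5.
Solving the pair: q_L = 470/19, q_V = 419/19.
Total output Q = 889/19, so price P = 209 - 889/19 = 162.2105.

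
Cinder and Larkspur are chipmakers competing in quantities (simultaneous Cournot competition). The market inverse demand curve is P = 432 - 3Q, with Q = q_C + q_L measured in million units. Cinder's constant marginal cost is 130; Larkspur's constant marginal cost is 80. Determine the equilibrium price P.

214

Cinder's profit: π_C = (432 - 3Q)q_C - (130q_C). Setting ∂π_C/∂q_C = 0: 302 - 6q_C - 3(q_L) = 0.
Larkspur's profit: π_L = (432 - 3Q)q_L - (80q_L). Setting ∂π_L/∂q_L = 0: 352 - 6q_L - 3(q_C) = 0.
So q_C = (302 - 3q_L)/6 and q_L = (352 - 3q_C)/6.
Solving the pair: q_C = 28, q_L = 134/3.
Total output Q = 218/3, so price P = 432 - 3·(218/3) = 214.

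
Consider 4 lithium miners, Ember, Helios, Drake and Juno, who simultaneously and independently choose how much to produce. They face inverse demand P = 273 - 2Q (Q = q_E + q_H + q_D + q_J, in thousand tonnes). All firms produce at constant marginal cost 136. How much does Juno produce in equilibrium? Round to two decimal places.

13.70

Each firm earns π_i = (273 - 2Q)q_i - 136q_i.
First-order condition (treating rivals' output as given): 137 - 4q_i - 2·Σ_{j≠i} q_j = 0.
By symmetry each firm produces the same amount; substituting Σ_{j≠i} q_j = 3q_i yields q_i = 137/10.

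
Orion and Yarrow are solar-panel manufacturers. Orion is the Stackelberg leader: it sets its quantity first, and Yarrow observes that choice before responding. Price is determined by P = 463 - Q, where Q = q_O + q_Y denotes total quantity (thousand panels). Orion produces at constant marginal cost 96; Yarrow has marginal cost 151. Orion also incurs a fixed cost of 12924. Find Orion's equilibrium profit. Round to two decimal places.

The follower Yarrow best-responds to any q_O: π_Y = (463 - Q)q_Y - 151q_Y.
∂π_Y/∂q_Y = 312 - q_O - 2q_Y = 0 gives the reaction function q_Y = (312 - q_O)/2.
Orion substitutes q_Y(q_O) into its own profit: π_O = q_O(463 - q_O - (312 - q_O)/2) - 96q_O = (307 - (1/2)q_O)q_O - 96q_O.
The leader's first-order condition 211 - q_O = 0 yields q_O = 211.
Then q_Y = (312 - 211)/2 = 101/2.
Price P = 463 - 523/2 = 403/2.
Orion's profit: (403/2 - 96)·211 - 12924 = 9336.5000.

9336.50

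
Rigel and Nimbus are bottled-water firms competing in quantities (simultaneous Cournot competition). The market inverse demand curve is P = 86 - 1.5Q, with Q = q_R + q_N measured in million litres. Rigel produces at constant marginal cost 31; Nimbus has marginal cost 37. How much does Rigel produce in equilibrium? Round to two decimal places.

13.56

Rigel's profit: π_R = (86 - 1.5Q)q_R - (31q_R). Setting ∂π_R/∂q_R = 0: 55 - 3q_R - (3/2)(q_N) = 0.
Nimbus's first-order condition: 49 - 3q_N - (3/2)(q_R) = 0.
Best responses: q_R = (55 - (3/2)q_N)/3, q_N = (49 - (3/2)q_R)/3.
Solving the pair: q_R = 122/9, q_N = 86/9.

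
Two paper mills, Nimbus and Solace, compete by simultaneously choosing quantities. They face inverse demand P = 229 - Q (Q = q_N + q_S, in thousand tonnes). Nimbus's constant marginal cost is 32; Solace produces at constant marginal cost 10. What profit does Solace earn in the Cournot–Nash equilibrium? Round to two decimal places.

Nimbus's profit: π_N = (229 - Q)q_N - (32q_N). Setting ∂π_N/∂q_N = 0: 197 - 2q_N - (q_S) = 0.
Solace's first-order condition: 219 - 2q_S - (q_N) = 0.
So q_N = (197 - q_S)/2 and q_S = (219 - q_N)/2.
Solving the pair: q_N = 175/3, q_S = 241/3.
Price P = 229 - 416/3 = 271/3.
Solace's profit: (271/3 - 10)·(241/3) = 6453.4444.

6453.44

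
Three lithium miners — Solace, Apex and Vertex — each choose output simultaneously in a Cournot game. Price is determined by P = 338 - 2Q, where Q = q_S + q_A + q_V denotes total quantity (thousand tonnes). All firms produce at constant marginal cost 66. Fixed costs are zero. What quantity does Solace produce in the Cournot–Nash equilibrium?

Each firm earns π_i = (338 - 2Q)q_i - 66q_i.
Setting ∂π_i/∂q_i = 0 with rivals' quantities fixed: 272 - 4q_i - 2·Σ_{j≠i} q_j = 0.
By symmetry each firm produces the same amount; substituting Σ_{j≠i} q_j = 2q_i yields q_i = 272/8 = 34.

34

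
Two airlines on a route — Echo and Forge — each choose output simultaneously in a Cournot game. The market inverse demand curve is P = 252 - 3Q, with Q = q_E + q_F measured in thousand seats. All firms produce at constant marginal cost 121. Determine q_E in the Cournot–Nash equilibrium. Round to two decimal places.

A representative firm's profit is π_i = q_i(252 - 3Q) - 121q_i.
First-order condition (treating rivals' output as given): 131 - 6q_i - 3q_j = 0.
With identical firms every q_j equals q_i, so q_j = q_i and 131 = 9q_i, giving q_i = 131/9.

14.56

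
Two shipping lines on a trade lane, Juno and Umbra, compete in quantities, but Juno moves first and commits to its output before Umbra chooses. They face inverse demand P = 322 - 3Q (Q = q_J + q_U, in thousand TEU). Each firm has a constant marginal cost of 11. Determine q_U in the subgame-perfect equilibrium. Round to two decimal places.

25.92

The follower Umbra best-responds to any q_J: π_U = (322 - 3Q)q_U - 11q_U.
Follower FOC: 311 - 3q_J - 6q_U = 0, so q_U(q_J) = (311 - 3q_J)/6.
The leader anticipates this reaction. Substituting into P = 322 - 3Q gives P = 333/2 - (3/2)q_J, so π_J = (333/2 - (3/2)q_J)q_J - 11q_J.
Leader FOC: 311/2 - 3q_J = 0, so q_J = 311/6.
Then q_U = (311 - 3·(311/6))/6 = 311/12.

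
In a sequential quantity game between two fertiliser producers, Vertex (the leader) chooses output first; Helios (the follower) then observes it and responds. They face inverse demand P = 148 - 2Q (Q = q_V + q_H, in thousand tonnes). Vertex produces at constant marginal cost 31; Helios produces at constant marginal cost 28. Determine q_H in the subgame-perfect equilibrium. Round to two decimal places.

15.75

Solve by backward induction. Given q_V, the follower Helios maximises π_H = (148 - 2q_V - 2q_H)q_H - 28q_H.
Follower FOC: 120 - 2q_V - 4q_H = 0, so q_H(q_V) = (120 - 2q_V)/4.
Vertex substitutes q_H(q_V) into its own profit: π_V = q_V(148 - 2q_V - (120 - 2q_V)/2) - 31q_V = (88 - q_V)q_V - 31q_V.
Leader FOC: 57 - 2q_V = 0, so q_V = 57/2.
Then q_H = (120 - 2·(57/2))/4 = 63/4.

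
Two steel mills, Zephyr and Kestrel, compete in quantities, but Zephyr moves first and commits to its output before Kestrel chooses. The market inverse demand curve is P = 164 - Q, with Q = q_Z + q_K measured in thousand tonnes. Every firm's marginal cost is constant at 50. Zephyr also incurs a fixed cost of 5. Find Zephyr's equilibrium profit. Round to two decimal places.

The follower Kestrel best-responds to any q_Z: π_K = (164 - Q)q_K - 50q_K.
∂π_K/∂q_K = 114 - q_Z - 2q_K = 0 gives the reaction function q_K = (114 - q_Z)/2.
The leader anticipates this reaction. Substituting into P = 164 - Q gives P = 107 - (1/2)q_Z, so π_Z = (107 - (1/2)q_Z)q_Z - 50q_Z.
The leader's first-order condition 57 - q_Z = 0 yields q_Z = 57.
Then q_K = (114 - 57)/2 = 57/2.
Price P = 164 - 171/2 = 157/2.
Zephyr's profit: (157/2 - 50)·57 - 5 = 1619.5000.

1619.50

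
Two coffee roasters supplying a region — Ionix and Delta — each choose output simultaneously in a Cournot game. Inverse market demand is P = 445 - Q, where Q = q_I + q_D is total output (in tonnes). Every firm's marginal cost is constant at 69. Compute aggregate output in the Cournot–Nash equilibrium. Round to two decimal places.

250.67

A representative firm's profit is π_i = q_i(445 - Q) - 69q_i.
Setting ∂π_i/∂q_i = 0 with rivals' quantities fixed: 376 - 2q_i - q_j = 0.
By symmetry each firm produces the same amount; substituting q_j = q_i yields q_i = 376/3.
Total output Q = 376/3 + 376/3 = 752/3.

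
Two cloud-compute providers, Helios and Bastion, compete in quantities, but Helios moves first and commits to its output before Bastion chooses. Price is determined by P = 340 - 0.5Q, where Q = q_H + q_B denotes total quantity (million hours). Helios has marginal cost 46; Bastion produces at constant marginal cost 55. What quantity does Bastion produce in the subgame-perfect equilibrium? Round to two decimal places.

133.50

Solve by backward induction. Given q_H, the follower Bastion maximises π_B = (340 - (1/2)q_H - (1/2)q_B)q_B - 55q_B.
Follower FOC: 285 - (1/2)q_H - q_B = 0, so q_B(q_H) = (285 - (1/2)q_H).
Helios substitutes q_B(q_H) into its own profit: π_H = q_H(340 - (1/2)q_H - (285 - (1/2)q_H)/2) - 46q_H = (395/2 - (1/4)q_H)q_H - 46q_H.
Maximising: ∂π_H/∂q_H = 303/2 - (1/2)q_H = 0, giving q_H = 303.
Then q_B = (285 - (1/2)·303) = 267/2.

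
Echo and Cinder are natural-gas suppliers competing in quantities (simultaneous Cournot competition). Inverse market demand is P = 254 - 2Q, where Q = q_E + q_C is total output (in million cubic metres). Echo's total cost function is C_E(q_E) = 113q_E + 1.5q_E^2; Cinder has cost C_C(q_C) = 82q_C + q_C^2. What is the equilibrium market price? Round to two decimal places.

179.05

Echo's profit: π_E = (254 - 2Q)q_E - (113q_E + (3/2)q_E²). Setting ∂π_E/∂q_E = 0: 141 - 7q_E - 2(q_C) = 0.
Cinder's first-order condition: 172 - 6q_C - 2(q_E) = 0.
So q_E = (141 - 2q_C)/7 and q_C = (172 - 2q_E)/6.
Solving the pair: q_E = 251/19, q_C = 461/19.
Total output Q = 712/19, so price P = 254 - 2·(712/19) = 179.0526.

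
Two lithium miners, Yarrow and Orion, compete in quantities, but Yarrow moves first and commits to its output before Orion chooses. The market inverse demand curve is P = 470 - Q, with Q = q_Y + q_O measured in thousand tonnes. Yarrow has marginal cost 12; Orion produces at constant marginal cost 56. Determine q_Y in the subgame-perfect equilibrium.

The follower Orion best-responds to any q_Y: π_O = (470 - Q)q_O - 56q_O.
Setting the follower's marginal profit to zero, 414 - q_Y - 2q_O = 0, i.e. q_O = (414 - q_Y)/2.
Yarrow substitutes q_O(q_Y) into its own profit: π_Y = q_Y(470 - q_Y - (414 - q_Y)/2) - 12q_Y = (263 - (1/2)q_Y)q_Y - 12q_Y.
Leader FOC: 251 - q_Y = 0, so q_Y = 251.
Then q_O = (414 - 251)/2 = 163/2.

251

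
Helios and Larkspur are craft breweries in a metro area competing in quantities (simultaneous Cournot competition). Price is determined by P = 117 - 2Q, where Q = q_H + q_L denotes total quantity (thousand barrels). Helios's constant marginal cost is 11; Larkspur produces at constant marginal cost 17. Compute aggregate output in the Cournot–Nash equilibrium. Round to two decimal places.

34.33

Helios's profit: π_H = (117 - 2Q)q_H - (11q_H). Setting ∂π_H/∂q_H = 0: 106 - 4q_H - 2(q_L) = 0.
Larkspur's first-order condition: 100 - 4q_L - 2(q_H) = 0.
Best responses: q_H = (106 - 2q_L)/4, q_L = (100 - 2q_H)/4.
Solving the pair: q_H = 56/3, q_L = 47/3.
Total output Q = 56/3 + 47/3 = 103/3.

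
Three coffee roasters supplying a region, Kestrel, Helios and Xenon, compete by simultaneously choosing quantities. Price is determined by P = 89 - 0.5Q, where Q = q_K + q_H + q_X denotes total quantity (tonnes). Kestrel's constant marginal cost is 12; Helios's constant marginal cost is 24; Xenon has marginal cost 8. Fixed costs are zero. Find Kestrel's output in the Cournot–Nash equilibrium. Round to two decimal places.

42.50

Kestrel's profit: π_K = (89 - 0.5Q)q_K - (12q_K). Setting ∂π_K/∂q_K = 0: 77 - q_K - (1/2)(q_H + q_X) = 0.
Helios's profit: π_H = (89 - 0.5Q)q_H - (24q_H). Setting ∂π_H/∂q_H = 0: 65 - q_H - (1/2)(q_K + q_X) = 0.
Xenon's profit: π_X = (89 - 0.5Q)q_X - (8q_X). Setting ∂π_X/∂q_X = 0: 81 - q_X - (1/2)(q_K + q_H) = 0.
Summing all 3 equations gives 223 − 2Q = 0, hence Q = 223/2.
Back-substituting: q_K = (77 − 223/4)/(1/2) = 85/2, q_H = (65 − 223/4)/(1/2) = 37/2, q_X = (81 − 223/4)/(1/2) = 101/2.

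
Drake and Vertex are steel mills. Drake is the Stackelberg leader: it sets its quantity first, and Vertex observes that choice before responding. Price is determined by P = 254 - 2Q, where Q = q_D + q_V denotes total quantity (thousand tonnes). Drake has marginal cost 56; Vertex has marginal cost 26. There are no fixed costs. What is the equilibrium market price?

Solve by backward induction. Given q_D, the follower Vertex maximises π_V = (254 - 2q_D - 2q_V)q_V - 26q_V.
Follower FOC: 228 - 2q_D - 4q_V = 0, so q_V(q_D) = (228 - 2q_D)/4.
The leader anticipates this reaction. Substituting into P = 254 - 2Q gives P = 140 - q_D, so π_D = (140 - q_D)q_D - 56q_D.
The leader's first-order condition 84 - 2q_D = 0 yields q_D = 42.
Then q_V = (228 - 2·42)/4 = 36.
Total output Q = 78, so price P = 254 - 2·78 = 98.

98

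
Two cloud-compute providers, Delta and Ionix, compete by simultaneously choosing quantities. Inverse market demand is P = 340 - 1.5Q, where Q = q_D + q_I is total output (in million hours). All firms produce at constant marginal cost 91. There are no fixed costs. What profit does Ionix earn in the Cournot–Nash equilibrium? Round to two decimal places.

4592.67

A representative firm's profit is π_i = q_i(340 - 1.5Q) - 91q_i.
Setting ∂π_i/∂q_i = 0 with rivals' quantities fixed: 249 - 3q_i - (3/2)q_j = 0.
With identical firms every q_j equals q_i, so q_j = q_i and 249 = (9/2)q_i, giving q_i = 166/3.
Price P = 340 - (3/2)·(332/3) = 174.
Ionix's profit: (174 - 91)·(166/3) = 4592.6667.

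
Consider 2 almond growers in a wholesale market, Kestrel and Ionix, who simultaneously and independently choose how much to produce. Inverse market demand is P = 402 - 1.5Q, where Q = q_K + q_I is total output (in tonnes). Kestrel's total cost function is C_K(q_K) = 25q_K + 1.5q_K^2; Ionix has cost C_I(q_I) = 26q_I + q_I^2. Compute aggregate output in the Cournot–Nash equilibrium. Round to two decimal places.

Kestrel's profit: π_K = (402 - 1.5Q)q_K - (25q_K + (3/2)q_K²). Setting ∂π_K/∂q_K = 0: 377 - 6q_K - (3/2)(q_I) = 0.
Ionix's profit: π_I = (402 - 1.5Q)q_I - (26q_I + q_I²). Setting ∂π_I/∂q_I = 0: 376 - 5q_I - (3/2)(q_K) = 0.
Rearranging gives the reaction functions q_K = (377 - (3/2)q_I)/6 and q_I = (376 - (3/2)q_K)/5.
Substituting one into the other gives q_K = 47.6036 and q_I = 60.9189.
Total output Q = 47.6036 + 60.9189 = 108.5225.

108.52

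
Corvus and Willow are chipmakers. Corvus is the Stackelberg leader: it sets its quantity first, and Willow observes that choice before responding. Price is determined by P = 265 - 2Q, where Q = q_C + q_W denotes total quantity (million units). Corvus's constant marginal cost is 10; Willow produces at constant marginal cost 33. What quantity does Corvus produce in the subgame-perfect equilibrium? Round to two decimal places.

The follower Willow best-responds to any q_C: π_W = (265 - 2Q)q_W - 33q_W.
Follower FOC: 232 - 2q_C - 4q_W = 0, so q_W(q_C) = (232 - 2q_C)/4.
Corvus substitutes q_W(q_C) into its own profit: π_C = q_C(265 - 2q_C - (232 - 2q_C)/2) - 10q_C = (149 - q_C)q_C - 10q_C.
Leader FOC: 139 - 2q_C = 0, so q_C = 139/2.
Then q_W = (232 - 2·(139/2))/4 = 93/4.

69.50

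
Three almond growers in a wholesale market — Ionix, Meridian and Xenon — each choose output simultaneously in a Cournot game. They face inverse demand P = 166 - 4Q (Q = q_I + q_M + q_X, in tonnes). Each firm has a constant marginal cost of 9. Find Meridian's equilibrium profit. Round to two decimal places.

Each firm earns π_i = (166 - 4Q)q_i - 9q_i.
First-order condition (treating rivals' output as given): 157 - 8q_i - 4·Σ_{j≠i} q_j = 0.
By symmetry each firm produces the same amount; substituting Σ_{j≠i} q_j = 2q_i yields q_i = 157/16.
Price P = 166 - 4·(471/16) = 193/4.
Meridian's profit: (193/4 - 9)·(157/16) = 385.1406.

385.14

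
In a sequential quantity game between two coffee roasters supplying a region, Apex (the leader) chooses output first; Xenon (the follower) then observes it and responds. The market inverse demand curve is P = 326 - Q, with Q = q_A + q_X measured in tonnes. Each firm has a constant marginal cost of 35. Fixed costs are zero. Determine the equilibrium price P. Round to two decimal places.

The follower Xenon best-responds to any q_A: π_X = (326 - Q)q_X - 35q_X.
∂π_X/∂q_X = 291 - q_A - 2q_X = 0 gives the reaction function q_X = (291 - q_A)/2.
Apex substitutes q_X(q_A) into its own profit: π_A = q_A(326 - q_A - (291 - q_A)/2) - 35q_A = (361/2 - (1/2)q_A)q_A - 35q_A.
Maximising: ∂π_A/∂q_A = 291/2 - q_A = 0, giving q_A = 291/2.
Then q_X = (291 - 291/2)/2 = 291/4.
Total output Q = 873/4, so price P = 326 - 873/4 = 431/4.

107.75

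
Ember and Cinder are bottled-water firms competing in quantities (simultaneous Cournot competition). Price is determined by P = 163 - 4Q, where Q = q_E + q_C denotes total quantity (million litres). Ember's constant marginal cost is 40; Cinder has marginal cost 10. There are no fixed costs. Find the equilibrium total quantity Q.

Ember's profit: π_E = (163 - 4Q)q_E - (40q_E). Setting ∂π_E/∂q_E = 0: 123 - 8q_E - 4(q_C) = 0.
Cinder's profit: π_C = (163 - 4Q)q_C - (10q_C). Setting ∂π_C/∂q_C = 0: 153 - 8q_C - 4(q_E) = 0.
Rearranging gives the reaction functions q_E = (123 - 4q_C)/8 and q_C = (153 - 4q_E)/8.
Solving the pair: q_E = 31/4, q_C = 61/4.
Total output Q = 31/4 + 61/4 = 23.

23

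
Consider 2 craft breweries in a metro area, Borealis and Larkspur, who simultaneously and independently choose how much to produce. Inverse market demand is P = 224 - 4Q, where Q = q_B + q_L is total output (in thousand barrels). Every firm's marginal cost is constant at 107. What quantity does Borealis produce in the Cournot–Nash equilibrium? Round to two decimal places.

Each firm earns π_i = (224 - 4Q)q_i - 107q_i.
Setting ∂π_i/∂q_i = 0 with rivals' quantities fixed: 117 - 8q_i - 4q_j = 0.
With identical firms every q_j equals q_i, so q_j = q_i and 117 = 12q_i, giving q_i = 39/4.

9.75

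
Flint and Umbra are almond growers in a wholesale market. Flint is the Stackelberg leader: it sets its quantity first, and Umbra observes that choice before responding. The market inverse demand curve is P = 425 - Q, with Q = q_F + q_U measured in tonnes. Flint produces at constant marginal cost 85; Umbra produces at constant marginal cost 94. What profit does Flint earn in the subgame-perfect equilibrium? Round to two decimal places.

15225.13

The follower Umbra best-responds to any q_F: π_U = (425 - Q)q_U - 94q_U.
Setting the follower's marginal profit to zero, 331 - q_F - 2q_U = 0, i.e. q_U = (331 - q_F)/2.
The leader anticipates this reaction. Substituting into P = 425 - Q gives P = 519/2 - (1/2)q_F, so π_F = (519/2 - (1/2)q_F)q_F - 85q_F.
Maximising: ∂π_F/∂q_F = 349/2 - q_F = 0, giving q_F = 349/2.
Then q_U = (331 - 349/2)/2 = 313/4.
Price P = 425 - 1011/4 = 689/4.
Flint's profit: (689/4 - 85)·(349/2) = 15225.1250.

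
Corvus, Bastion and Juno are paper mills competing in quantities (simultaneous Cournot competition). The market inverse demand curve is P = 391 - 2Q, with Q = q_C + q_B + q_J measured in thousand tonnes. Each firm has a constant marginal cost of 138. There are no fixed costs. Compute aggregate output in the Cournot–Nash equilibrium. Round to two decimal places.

94.88

Each firm earns π_i = (391 - 2Q)q_i - 138q_i.
First-order condition (treating rivals' output as given): 253 - 4q_i - 2·Σ_{j≠i} q_j = 0.
With identical firms every q_j equals q_i, so Σ_{j≠i} q_j = 2q_i and 253 = 8q_i, giving q_i = 253/8.
Total output Q = 253/8 + 253/8 + 253/8 = 759/8.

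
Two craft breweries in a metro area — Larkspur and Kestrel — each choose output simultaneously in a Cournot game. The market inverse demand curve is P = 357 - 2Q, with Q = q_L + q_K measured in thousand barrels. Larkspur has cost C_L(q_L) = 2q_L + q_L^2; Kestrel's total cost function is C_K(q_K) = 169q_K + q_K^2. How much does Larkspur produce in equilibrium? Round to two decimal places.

Larkspur's profit: π_L = (357 - 2Q)q_L - (2q_L + q_L²). Setting ∂π_L/∂q_L = 0: 355 - 6q_L - 2(q_K) = 0.
Kestrel's first-order condition: 188 - 6q_K - 2(q_L) = 0.
Best responses: q_L = (355 - 2q_K)/6, q_K = (188 - 2q_L)/6.
Solving the pair: q_L = 877/16, q_K = 209/16.

54.81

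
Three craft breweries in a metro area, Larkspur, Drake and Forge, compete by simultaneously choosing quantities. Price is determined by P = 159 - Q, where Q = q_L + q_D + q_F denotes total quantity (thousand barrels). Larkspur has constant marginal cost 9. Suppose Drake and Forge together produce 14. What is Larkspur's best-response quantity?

68

With rivals' combined output fixed at 14, Larkspur's profit is π_L = (159 - 14 - q_L)q_L - (9q_L) = (145 - q_L)q_L - (9q_L).
∂π_L/∂q_L = 136 - 2q_L = 0, so q_L = 68.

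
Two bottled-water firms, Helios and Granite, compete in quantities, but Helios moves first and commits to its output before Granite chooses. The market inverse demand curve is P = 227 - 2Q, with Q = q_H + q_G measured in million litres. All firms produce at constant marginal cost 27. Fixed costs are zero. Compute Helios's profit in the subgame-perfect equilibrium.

Solve by backward induction. Given q_H, the follower Granite maximises π_G = (227 - 2q_H - 2q_G)q_G - 27q_G.
Follower FOC: 200 - 2q_H - 4q_G = 0, so q_G(q_H) = (200 - 2q_H)/4.
The leader anticipates this reaction. Substituting into P = 227 - 2Q gives P = 127 - q_H, so π_H = (127 - q_H)q_H - 27q_H.
Leader FOC: 100 - 2q_H = 0, so q_H = 50.
Then q_G = (200 - 2·50)/4 = 25.
Price P = 227 - 2·75 = 77.
Helios's profit: (77 - 27)·50 = 2500.

2500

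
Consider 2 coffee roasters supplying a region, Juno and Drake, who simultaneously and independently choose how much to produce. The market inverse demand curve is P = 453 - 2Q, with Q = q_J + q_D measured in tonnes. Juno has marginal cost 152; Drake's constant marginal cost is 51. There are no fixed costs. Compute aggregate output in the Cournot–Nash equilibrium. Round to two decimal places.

117.17

Juno's profit: π_J = (453 - 2Q)q_J - (152q_J). Setting ∂π_J/∂q_J = 0: 301 - 4q_J - 2(q_D) = 0.
Drake's profit: π_D = (453 - 2Q)q_D - (51q_D). Setting ∂π_D/∂q_D = 0: 402 - 4q_D - 2(q_J) = 0.
Best responses: q_J = (301 - 2q_D)/4, q_D = (402 - 2q_J)/4.
Substituting one into the other gives q_J = 100/3 and q_D = 503/6.
Total output Q = 100/3 + 503/6 = 703/6.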